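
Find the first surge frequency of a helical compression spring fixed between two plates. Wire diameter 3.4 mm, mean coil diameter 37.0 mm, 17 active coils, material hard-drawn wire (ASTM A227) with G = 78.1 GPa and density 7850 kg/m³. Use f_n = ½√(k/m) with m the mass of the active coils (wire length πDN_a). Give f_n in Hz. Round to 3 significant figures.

k = Gd⁴/(8D³N_a) = (78.1×10³)(3.4⁴)/(8·37.0³·17) = 1.515 N/mm = 1515 N/m
Wire length L = πDN_a = π·37.0·17 = 1976.1 mm
m = ρ·(πd²/4)·L = 7850 × 9.0792×10⁻⁶ m² × 1.9761 m = 0.14084 kg
f_n = ½√(k/m) = 0.5·√(1515/0.14084) = 0.5·√(10757) = 51.859 Hz

51.9 Hz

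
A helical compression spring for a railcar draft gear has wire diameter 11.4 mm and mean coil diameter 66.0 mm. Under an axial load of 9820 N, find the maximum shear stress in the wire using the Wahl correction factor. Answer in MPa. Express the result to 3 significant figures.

Spring index C = D/d = 66.0/11.4 = 5.7895
K_W = (4C−1)/(4C−4) + 0.615/C = 22.158/19.158 + 0.1062 = 1.2628
τ₀ = 8FD/(πd³) = 8·9820·66.0/(π·11.4³) = 5.18496e+06/4654.4 = 1114 MPa
τ_max = K·τ₀ = 1.2628 × 1114 = 1406.8 MPa

1410 MPa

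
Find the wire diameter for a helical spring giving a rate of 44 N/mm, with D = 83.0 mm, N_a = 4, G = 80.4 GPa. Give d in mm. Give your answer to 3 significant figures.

10.0 mm

d = (8D³N_a·k / G)^(1/4) = (8·83.0³·4·44 / (80.4×10³))^0.25
  = (10013)^0.25 = 10.0033 mm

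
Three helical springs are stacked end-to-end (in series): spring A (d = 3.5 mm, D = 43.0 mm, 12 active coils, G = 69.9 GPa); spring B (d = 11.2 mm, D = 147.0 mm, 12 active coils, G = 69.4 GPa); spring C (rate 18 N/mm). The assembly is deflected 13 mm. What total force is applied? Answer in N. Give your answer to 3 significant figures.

k_A = Gd⁴/(8D³N_a) = (69.9×10³)(3.5⁴)/(8·43.0³·12) = 1.3743 N/mm
k_B = Gd⁴/(8D³N_a) = (69.4×10³)(11.2⁴)/(8·147.0³·12) = 3.581 N/mm
Series: 1/k_eq = 1/1.3743 + 1/3.581 + 1/18 = 1.0625; k_eq = 0.94121 N/mm
F = k_eq·δ = 0.94121·13 = 12.236 N

12.2 N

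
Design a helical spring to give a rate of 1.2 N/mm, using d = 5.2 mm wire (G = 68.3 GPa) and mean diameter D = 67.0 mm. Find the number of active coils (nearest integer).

17

N_a = Gd⁴/(8D³k) = (68.3×10³ × 5.2⁴)/(8 × 67.0³ × 1.2)
    = 4.99383e+07 / 2.88732e+06 = 17.3 → 17 coils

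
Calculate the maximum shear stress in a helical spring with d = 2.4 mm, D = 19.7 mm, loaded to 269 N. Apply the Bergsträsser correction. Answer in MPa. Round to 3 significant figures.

1140 MPa

Spring index C = D/d = 19.7/2.4 = 8.2083
K_B = (4C+2)/(4C−3) = 34.833/29.833 = 1.1676
τ₀ = 8FD/(πd³) = 8·269·19.7/(π·2.4³) = 42394.4/43.429 = 976.17 MPa
τ_max = K·τ₀ = 1.1676 × 976.17 = 1139.8 MPa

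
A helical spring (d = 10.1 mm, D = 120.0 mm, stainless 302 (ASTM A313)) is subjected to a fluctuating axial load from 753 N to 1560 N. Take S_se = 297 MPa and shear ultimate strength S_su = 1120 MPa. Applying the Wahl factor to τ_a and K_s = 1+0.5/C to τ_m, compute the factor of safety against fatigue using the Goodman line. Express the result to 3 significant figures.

1.30

C = D/d = 120.0/10.1 = 11.8812; K_W = (4C−1)/(4C−4)+0.615/C = 1.1207; K_s = 1+0.5/C = 1.0421
F_a = (F_max−F_min)/2 = 403.5 N; F_m = (F_max+F_min)/2 = 1156.5 N
τ_a = K_W·8F_aD/(πd³) = 1.1207 × 119.67 = 134.12 MPa
τ_m = K_s·8F_mD/(πd³) = 1.0421 × 343.01 = 357.44 MPa
Goodman: 1/n_f = τ_a/S_se + τ_m/S_su = 134.12/297 + 357.44/1120 = 0.45157 + 0.31914 = 0.77072
n_f = 1/0.77072 = 1.297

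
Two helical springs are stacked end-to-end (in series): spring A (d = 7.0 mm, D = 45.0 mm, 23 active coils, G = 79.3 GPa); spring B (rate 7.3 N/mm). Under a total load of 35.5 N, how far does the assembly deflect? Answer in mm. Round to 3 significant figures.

7.99 mm

k_A = Gd⁴/(8D³N_a) = (79.3×10³)(7.0⁴)/(8·45.0³·23) = 11.356 N/mm
Series: 1/k_eq = 1/11.356 + 1/7.3 = 0.22505; k_eq = 4.4435 N/mm
δ = F/k_eq = 35.5/4.4435 = 7.9892 mm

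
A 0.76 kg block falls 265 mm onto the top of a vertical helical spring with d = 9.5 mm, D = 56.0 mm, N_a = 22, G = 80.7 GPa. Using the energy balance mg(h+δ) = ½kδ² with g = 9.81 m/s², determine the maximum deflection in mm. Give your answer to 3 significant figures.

k = Gd⁴/(8D³N_a) = (80.7×10³)(9.5⁴)/(8·56.0³·22) = 21.266 N/mm
W = mg = 0.76 × 9.81 = 7.4556 N
½kδ² − Wδ − Wh = 0 → δ = (W + √(W² + 2kWh))/k
δ = (7.4556 + √(55.586 + 84033))/21.266 = (7.4556 + 289.98)/21.266 = 13.986 mm

14.0 mm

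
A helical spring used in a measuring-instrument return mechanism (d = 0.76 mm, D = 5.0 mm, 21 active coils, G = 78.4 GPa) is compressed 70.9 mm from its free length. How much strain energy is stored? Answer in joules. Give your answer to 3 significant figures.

3.13 J

k = Gd⁴/(8D³N_a) = (78.4×10³)(0.76⁴)/(8·5.0³·21) = 1.2455 N/mm
U = ½kδ² = 0.5 × 1.2455 × 70.9² = 3130.5 N·mm = 3.1305 J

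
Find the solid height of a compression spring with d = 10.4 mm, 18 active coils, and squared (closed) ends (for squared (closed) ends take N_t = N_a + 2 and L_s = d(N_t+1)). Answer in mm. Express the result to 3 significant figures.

squared (closed) ends: N_t = N_a + 2 = 18 + 2 = 20
L_s = d·(N_t+1) = 10.4 × 21 = 218.4 mm

218 mm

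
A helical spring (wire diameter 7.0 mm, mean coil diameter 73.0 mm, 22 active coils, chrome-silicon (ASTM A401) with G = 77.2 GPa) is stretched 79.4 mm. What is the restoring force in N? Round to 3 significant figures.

k = Gd⁴/(8D³N_a) = (77.2×10³)(7.0⁴)/(8·73.0³·22) = 2.7072 N/mm
F = k·δ = 2.7072 × 79.4 = 214.96 N

215 N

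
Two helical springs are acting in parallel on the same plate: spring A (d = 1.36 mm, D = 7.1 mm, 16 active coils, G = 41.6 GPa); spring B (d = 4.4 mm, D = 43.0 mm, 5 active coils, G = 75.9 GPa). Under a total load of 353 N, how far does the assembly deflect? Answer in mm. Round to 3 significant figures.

k_A = Gd⁴/(8D³N_a) = (41.6×10³)(1.36⁴)/(8·7.1³·16) = 3.1064 N/mm
k_B = Gd⁴/(8D³N_a) = (75.9×10³)(4.4⁴)/(8·43.0³·5) = 8.9451 N/mm
Parallel: k_eq = 3.1064 + 8.9451 = 12.052 N/mm
δ = F/k_eq = 353/12.052 = 29.291 mm

29.3 mm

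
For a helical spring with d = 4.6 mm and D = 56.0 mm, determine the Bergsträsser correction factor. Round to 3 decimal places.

C = D/d = 56.0/4.6 = 12.1739
K_B = (4C+2)/(4C−3) = 50.696/45.696 = 1.1094

1.109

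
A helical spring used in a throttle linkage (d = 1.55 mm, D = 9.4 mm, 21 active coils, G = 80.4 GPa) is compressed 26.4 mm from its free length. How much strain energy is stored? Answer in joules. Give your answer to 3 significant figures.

k = Gd⁴/(8D³N_a) = (80.4×10³)(1.55⁴)/(8·9.4³·21) = 3.3258 N/mm
U = ½kδ² = 0.5 × 3.3258 × 26.4² = 1159 N·mm = 1.159 J

1.16 J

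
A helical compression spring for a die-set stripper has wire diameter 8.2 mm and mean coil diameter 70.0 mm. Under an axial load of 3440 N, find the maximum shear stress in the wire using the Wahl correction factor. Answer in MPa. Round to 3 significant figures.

1300 MPa

Spring index C = D/d = 70.0/8.2 = 8.5366
K_W = (4C−1)/(4C−4) + 0.615/C = 33.146/30.146 + 0.0720 = 1.1716
τ₀ = 8FD/(πd³) = 8·3440·70.0/(π·8.2³) = 1.9264e+06/1732.2 = 1112.1 MPa
τ_max = K·τ₀ = 1.1716 × 1112.1 = 1302.9 MPa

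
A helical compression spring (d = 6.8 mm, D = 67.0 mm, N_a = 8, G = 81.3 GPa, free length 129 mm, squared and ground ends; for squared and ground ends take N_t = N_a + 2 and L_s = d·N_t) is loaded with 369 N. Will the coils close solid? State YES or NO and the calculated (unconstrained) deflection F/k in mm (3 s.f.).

k = Gd⁴/(8D³N_a) = (81.3×10³)(6.8⁴)/(8·67.0³·8) = 9.0307 N/mm
N_t = 10; L_s = 6.8·10 = 68 mm; δ_solid = L₀ − L_s = 129 − 68 = 61 mm
δ = F/k = 369/9.0307 = 40.861 mm
δ < δ_solid → spring does not go solid

NO, δ = 40.9 mm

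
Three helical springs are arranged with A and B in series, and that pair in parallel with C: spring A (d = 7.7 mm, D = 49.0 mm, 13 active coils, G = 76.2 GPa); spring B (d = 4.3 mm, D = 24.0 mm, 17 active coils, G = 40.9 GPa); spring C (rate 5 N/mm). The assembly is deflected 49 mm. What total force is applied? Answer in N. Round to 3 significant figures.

517 N

k_A = Gd⁴/(8D³N_a) = (76.2×10³)(7.7⁴)/(8·49.0³·13) = 21.893 N/mm
k_B = Gd⁴/(8D³N_a) = (40.9×10³)(4.3⁴)/(8·24.0³·17) = 7.4375 N/mm
Springs A,B series: k_AB = 1/(1/21.893+1/7.4375) = 5.5515 N/mm; parallel with C: k_eq = 5.5515+5 = 10.551 N/mm
F = k_eq·δ = 10.551·49 = 517.02 N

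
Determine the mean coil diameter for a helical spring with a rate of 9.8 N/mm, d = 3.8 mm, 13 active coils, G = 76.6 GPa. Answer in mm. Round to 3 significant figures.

25.0 mm

D = (Gd⁴/(8N_a·k))^(1/3) = (76.6×10³·3.8⁴/(8·13·9.8))^(1/3)
  = (15671.3)^(1/3) = 25.0246 mm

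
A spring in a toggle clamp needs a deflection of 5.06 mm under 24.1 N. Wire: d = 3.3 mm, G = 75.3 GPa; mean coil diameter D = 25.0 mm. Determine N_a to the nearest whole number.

Required rate k = F/δ = 24.1/5.06 = 4.7628 N/mm
N_a = Gd⁴/(8D³k) = (75.3×10³ × 3.3⁴)/(8 × 25.0³ × 4.7628)
    = 8.92999e+06 / 595356 = 15 → 15 coils

15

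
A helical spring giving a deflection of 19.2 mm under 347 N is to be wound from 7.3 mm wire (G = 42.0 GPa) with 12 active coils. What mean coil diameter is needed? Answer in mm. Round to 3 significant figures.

41.0 mm

Required rate k = F/δ = 347/19.2 = 18.073 N/mm
D = (Gd⁴/(8N_a·k))^(1/3) = (42.0×10³·7.3⁴/(8·12·18.073))^(1/3)
  = (68745)^(1/3) = 40.9651 mm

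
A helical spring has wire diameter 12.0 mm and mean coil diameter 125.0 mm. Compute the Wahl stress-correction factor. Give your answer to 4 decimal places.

C = D/d = 125.0/12.0 = 10.4167
K_W = (4C−1)/(4C−4) + 0.615/C = 40.667/37.667 + 0.0590 = 1.1387

1.1387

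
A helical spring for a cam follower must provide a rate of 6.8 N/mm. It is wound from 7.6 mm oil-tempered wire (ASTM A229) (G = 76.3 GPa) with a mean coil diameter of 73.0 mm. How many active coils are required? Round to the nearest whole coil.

N_a = Gd⁴/(8D³k) = (76.3×10³ × 7.6⁴)/(8 × 73.0³ × 6.8)
    = 2.54553e+08 / 2.11625e+07 = 12.03 → 12 coils

12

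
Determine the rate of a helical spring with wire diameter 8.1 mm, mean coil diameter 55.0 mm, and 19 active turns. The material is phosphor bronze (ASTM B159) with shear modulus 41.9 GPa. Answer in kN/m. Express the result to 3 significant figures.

k = Gd⁴/(8D³N_a) = (41.9×10³ × 8.1⁴) / (8 × 55.0³ × 19)
  = 1.80366e+08 / 2.5289e+07 = 7.1322 N/mm

7.13 kN/m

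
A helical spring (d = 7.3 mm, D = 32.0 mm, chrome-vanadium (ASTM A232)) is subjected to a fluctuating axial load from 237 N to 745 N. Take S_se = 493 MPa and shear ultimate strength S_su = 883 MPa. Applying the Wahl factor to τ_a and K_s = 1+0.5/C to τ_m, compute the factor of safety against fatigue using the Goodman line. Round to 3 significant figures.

3.61

C = D/d = 32.0/7.3 = 4.3836; K_W = (4C−1)/(4C−4)+0.615/C = 1.3620; K_s = 1+0.5/C = 1.1141
F_a = (F_max−F_min)/2 = 254 N; F_m = (F_max+F_min)/2 = 491 N
τ_a = K_W·8F_aD/(πd³) = 1.3620 × 53.205 = 72.463 MPa
τ_m = K_s·8F_mD/(πd³) = 1.1141 × 102.85 = 114.58 MPa
Goodman: 1/n_f = τ_a/S_se + τ_m/S_su = 72.463/493 + 114.58/883 = 0.14698 + 0.12976 = 0.27675
n_f = 1/0.27675 = 3.613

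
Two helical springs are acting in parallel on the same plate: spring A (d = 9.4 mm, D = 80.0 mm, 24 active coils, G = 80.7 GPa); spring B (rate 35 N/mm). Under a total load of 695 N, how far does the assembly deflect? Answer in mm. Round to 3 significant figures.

16.8 mm

k_A = Gd⁴/(8D³N_a) = (80.7×10³)(9.4⁴)/(8·80.0³·24) = 6.4093 N/mm
Parallel: k_eq = 6.4093 + 35 = 41.409 N/mm
δ = F/k_eq = 695/41.409 = 16.784 mm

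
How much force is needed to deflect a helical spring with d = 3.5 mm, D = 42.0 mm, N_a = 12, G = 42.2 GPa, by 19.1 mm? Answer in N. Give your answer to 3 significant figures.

17.0 N

k = Gd⁴/(8D³N_a) = (42.2×10³)(3.5⁴)/(8·42.0³·12) = 0.89036 N/mm
F = k·δ = 0.89036 × 19.1 = 17.006 N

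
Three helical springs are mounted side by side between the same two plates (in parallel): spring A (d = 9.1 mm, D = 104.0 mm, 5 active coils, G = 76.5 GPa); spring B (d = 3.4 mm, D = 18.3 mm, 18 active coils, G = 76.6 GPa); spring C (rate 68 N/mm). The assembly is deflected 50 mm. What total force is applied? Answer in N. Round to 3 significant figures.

k_A = Gd⁴/(8D³N_a) = (76.5×10³)(9.1⁴)/(8·104.0³·5) = 11.659 N/mm
k_B = Gd⁴/(8D³N_a) = (76.6×10³)(3.4⁴)/(8·18.3³·18) = 11.599 N/mm
Parallel: k_eq = 11.659 + 11.599 + 68 = 91.258 N/mm
F = k_eq·δ = 91.258·50 = 4562.9 N

4560 N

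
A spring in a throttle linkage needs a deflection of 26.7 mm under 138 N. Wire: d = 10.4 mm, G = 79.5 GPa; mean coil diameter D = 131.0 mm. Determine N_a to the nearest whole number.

10

Required rate k = F/δ = 138/26.7 = 5.1685 N/mm
N_a = Gd⁴/(8D³k) = (79.5×10³ × 10.4⁴)/(8 × 131.0³ × 5.1685)
    = 9.30038e+08 / 9.29548e+07 = 10.01 → 10 coils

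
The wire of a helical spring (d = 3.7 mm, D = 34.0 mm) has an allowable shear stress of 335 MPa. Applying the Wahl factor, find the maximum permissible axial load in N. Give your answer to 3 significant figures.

C = D/d = 34.0/3.7 = 9.1892
K_W = (4C−1)/(4C−4) + 0.615/C = 35.757/32.757 + 0.0669 = 1.1585
τ_max = K·8FD/(πd³) → F_max = τ_allow·πd³/(8DK)
F_max = 335·π·3.7³/(8·34.0·1.1585) = 53309/315.11 = 169.17 N

169 N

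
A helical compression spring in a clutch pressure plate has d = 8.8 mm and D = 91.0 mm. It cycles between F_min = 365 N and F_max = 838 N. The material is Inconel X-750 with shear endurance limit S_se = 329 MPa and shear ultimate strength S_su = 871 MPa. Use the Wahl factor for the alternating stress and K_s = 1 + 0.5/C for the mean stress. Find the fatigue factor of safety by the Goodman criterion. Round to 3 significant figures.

C = D/d = 91.0/8.8 = 10.3409; K_W = (4C−1)/(4C−4)+0.615/C = 1.1398; K_s = 1+0.5/C = 1.0484
F_a = (F_max−F_min)/2 = 236.5 N; F_m = (F_max+F_min)/2 = 601.5 N
τ_a = K_W·8F_aD/(πd³) = 1.1398 × 80.42 = 91.66 MPa
τ_m = K_s·8F_mD/(πd³) = 1.0484 × 204.54 = 214.43 MPa
Goodman: 1/n_f = τ_a/S_se + τ_m/S_su = 91.66/329 + 214.43/871 = 0.27860 + 0.24618 = 0.52478
n_f = 1/0.52478 = 1.906

1.91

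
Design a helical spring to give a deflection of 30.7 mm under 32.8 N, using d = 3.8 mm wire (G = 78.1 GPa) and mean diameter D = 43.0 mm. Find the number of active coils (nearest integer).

24

Required rate k = F/δ = 32.8/30.7 = 1.0684 N/mm
N_a = Gd⁴/(8D³k) = (78.1×10³ × 3.8⁴)/(8 × 43.0³ × 1.0684)
    = 1.62849e+07 / 679565 = 23.96 → 24 coils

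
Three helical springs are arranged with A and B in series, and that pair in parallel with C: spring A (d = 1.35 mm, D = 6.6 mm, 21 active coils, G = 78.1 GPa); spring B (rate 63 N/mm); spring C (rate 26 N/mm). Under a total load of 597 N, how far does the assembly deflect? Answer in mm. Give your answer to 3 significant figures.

k_A = Gd⁴/(8D³N_a) = (78.1×10³)(1.35⁴)/(8·6.6³·21) = 5.3709 N/mm
Springs A,B series: k_AB = 1/(1/5.3709+1/63) = 4.949 N/mm; parallel with C: k_eq = 4.949+26 = 30.949 N/mm
δ = F/k_eq = 597/30.949 = 19.29 mm

19.3 mm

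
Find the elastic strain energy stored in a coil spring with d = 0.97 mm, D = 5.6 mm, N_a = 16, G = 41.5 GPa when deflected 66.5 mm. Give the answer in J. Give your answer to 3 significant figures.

k = Gd⁴/(8D³N_a) = (41.5×10³)(0.97⁴)/(8·5.6³·16) = 1.6344 N/mm
U = ½kδ² = 0.5 × 1.6344 × 66.5² = 3613.9 N·mm = 3.6139 J

3.61 J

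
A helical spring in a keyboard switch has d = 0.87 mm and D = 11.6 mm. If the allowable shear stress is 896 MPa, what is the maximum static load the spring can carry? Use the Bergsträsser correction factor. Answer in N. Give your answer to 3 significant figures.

C = D/d = 11.6/0.87 = 13.3333
K_B = (4C+2)/(4C−3) = 55.333/50.333 = 1.0993
τ_max = K·8FD/(πd³) → F_max = τ_allow·πd³/(8DK)
F_max = 896·π·0.87³/(8·11.6·1.0993) = 1853.6/102.02 = 18.169 N

18.2 N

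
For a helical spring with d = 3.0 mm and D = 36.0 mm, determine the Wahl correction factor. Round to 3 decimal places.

1.119

C = D/d = 36.0/3.0 = 12.0000
K_W = (4C−1)/(4C−4) + 0.615/C = 47.000/44.000 + 0.0512 = 1.1194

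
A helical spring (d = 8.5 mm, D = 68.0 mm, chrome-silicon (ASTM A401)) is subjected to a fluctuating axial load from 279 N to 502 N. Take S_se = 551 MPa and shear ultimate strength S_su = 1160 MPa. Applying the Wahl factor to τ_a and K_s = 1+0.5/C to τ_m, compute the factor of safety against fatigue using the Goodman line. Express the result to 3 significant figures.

C = D/d = 68.0/8.5 = 8.0000; K_W = (4C−1)/(4C−4)+0.615/C = 1.1840; K_s = 1+0.5/C = 1.0625
F_a = (F_max−F_min)/2 = 111.5 N; F_m = (F_max+F_min)/2 = 390.5 N
τ_a = K_W·8F_aD/(πd³) = 1.1840 × 31.439 = 37.224 MPa
τ_m = K_s·8F_mD/(πd³) = 1.0625 × 110.11 = 116.99 MPa
Goodman: 1/n_f = τ_a/S_se + τ_m/S_su = 37.224/551 + 116.99/1160 = 0.06756 + 0.10085 = 0.16841
n_f = 1/0.16841 = 5.938

5.94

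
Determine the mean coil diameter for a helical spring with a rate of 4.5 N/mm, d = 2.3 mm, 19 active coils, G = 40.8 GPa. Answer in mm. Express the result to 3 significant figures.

D = (Gd⁴/(8N_a·k))^(1/3) = (40.8×10³·2.3⁴/(8·19·4.5))^(1/3)
  = (1669.23)^(1/3) = 11.8624 mm

11.9 mm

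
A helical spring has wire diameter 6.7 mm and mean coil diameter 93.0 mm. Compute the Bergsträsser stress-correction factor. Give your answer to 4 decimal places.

C = D/d = 93.0/6.7 = 13.8806
K_B = (4C+2)/(4C−3) = 57.522/52.522 = 1.0952

1.0952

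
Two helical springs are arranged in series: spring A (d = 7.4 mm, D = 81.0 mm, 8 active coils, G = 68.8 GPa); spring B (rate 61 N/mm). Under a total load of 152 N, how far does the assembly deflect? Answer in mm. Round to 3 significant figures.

k_A = Gd⁴/(8D³N_a) = (68.8×10³)(7.4⁴)/(8·81.0³·8) = 6.0657 N/mm
Series: 1/k_eq = 1/6.0657 + 1/61 = 0.18126; k_eq = 5.5171 N/mm
δ = F/k_eq = 152/5.5171 = 27.551 mm

27.6 mm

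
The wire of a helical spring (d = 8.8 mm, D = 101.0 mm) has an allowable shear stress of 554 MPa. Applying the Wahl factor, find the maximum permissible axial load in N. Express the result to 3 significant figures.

1300 N

C = D/d = 101.0/8.8 = 11.4773
K_W = (4C−1)/(4C−4) + 0.615/C = 44.909/41.909 + 0.0536 = 1.1252
τ_max = K·8FD/(πd³) → F_max = τ_allow·πd³/(8DK)
F_max = 554·π·8.8³/(8·101.0·1.1252) = 1.1861e+06/909.14 = 1304.6 N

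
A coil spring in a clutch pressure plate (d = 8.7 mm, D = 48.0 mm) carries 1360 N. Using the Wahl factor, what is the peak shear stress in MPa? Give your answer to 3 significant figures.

322 MPa

Spring index C = D/d = 48.0/8.7 = 5.5172
K_W = (4C−1)/(4C−4) + 0.615/C = 21.069/18.069 + 0.1115 = 1.2775
τ₀ = 8FD/(πd³) = 8·1360·48.0/(π·8.7³) = 522240/2068.7 = 252.44 MPa
τ_max = K·τ₀ = 1.2775 × 252.44 = 322.5 MPa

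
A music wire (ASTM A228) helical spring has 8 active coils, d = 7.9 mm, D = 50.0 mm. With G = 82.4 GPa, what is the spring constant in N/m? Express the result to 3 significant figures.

k = Gd⁴/(8D³N_a) = (82.4×10³ × 7.9⁴) / (8 × 50.0³ × 8)
  = 3.20949e+08 / 8e+06 = 40.119 N/mm = 40119 N/m

40100 N/m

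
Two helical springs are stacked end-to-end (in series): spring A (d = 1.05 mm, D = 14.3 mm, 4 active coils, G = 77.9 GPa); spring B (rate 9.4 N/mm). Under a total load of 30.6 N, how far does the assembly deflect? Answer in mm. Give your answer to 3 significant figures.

k_A = Gd⁴/(8D³N_a) = (77.9×10³)(1.05⁴)/(8·14.3³·4) = 1.0119 N/mm
Series: 1/k_eq = 1/1.0119 + 1/9.4 = 1.0946; k_eq = 0.91355 N/mm
δ = F/k_eq = 30.6/0.91355 = 33.496 mm

33.5 mm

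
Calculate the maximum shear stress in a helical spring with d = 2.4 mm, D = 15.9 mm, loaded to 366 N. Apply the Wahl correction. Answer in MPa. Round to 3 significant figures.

1310 MPa

Spring index C = D/d = 15.9/2.4 = 6.6250
K_W = (4C−1)/(4C−4) + 0.615/C = 25.500/22.500 + 0.0928 = 1.2262
τ₀ = 8FD/(πd³) = 8·366·15.9/(π·2.4³) = 46555.2/43.429 = 1072 MPa
τ_max = K·τ₀ = 1.2262 × 1072 = 1314.4 MPa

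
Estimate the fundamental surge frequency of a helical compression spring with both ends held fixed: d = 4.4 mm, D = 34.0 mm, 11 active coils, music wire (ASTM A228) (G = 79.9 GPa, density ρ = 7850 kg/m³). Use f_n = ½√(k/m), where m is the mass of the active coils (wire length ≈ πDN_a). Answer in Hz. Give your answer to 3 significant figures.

k = Gd⁴/(8D³N_a) = (79.9×10³)(4.4⁴)/(8·34.0³·11) = 8.6584 N/mm = 8658.4 N/m
Wire length L = πDN_a = π·34.0·11 = 1175 mm
m = ρ·(πd²/4)·L = 7850 × 15.205×10⁻⁶ m² × 1.175 m = 0.14024 kg
f_n = ½√(k/m) = 0.5·√(8658.4/0.14024) = 0.5·√(61738) = 124.24 Hz

124 Hz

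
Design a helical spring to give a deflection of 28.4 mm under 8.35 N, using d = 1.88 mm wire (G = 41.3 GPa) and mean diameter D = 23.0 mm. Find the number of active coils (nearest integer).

Required rate k = F/δ = 8.35/28.4 = 0.29401 N/mm
N_a = Gd⁴/(8D³k) = (41.3×10³ × 1.88⁴)/(8 × 23.0³ × 0.29401)
    = 515919 / 28618.2 = 18.03 → 18 coils

18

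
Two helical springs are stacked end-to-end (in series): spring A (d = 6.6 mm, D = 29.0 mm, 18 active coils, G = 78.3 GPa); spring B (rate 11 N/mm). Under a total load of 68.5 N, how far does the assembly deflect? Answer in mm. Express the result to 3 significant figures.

k_A = Gd⁴/(8D³N_a) = (78.3×10³)(6.6⁴)/(8·29.0³·18) = 42.304 N/mm
Series: 1/k_eq = 1/42.304 + 1/11 = 0.11455; k_eq = 8.73 N/mm
δ = F/k_eq = 68.5/8.73 = 7.8465 mm

7.85 mm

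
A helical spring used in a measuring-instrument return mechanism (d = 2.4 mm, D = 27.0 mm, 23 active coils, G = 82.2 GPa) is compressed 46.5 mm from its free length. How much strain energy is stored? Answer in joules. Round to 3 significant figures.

k = Gd⁴/(8D³N_a) = (82.2×10³)(2.4⁴)/(8·27.0³·23) = 0.75302 N/mm
U = ½kδ² = 0.5 × 0.75302 × 46.5² = 814.11 N·mm = 0.81411 J

0.814 J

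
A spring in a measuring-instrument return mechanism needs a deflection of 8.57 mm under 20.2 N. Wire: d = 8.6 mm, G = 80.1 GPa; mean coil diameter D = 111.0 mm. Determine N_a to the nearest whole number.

17

Required rate k = F/δ = 20.2/8.57 = 2.3571 N/mm
N_a = Gd⁴/(8D³k) = (80.1×10³ × 8.6⁴)/(8 × 111.0³ × 2.3571)
    = 4.38154e+08 / 2.57887e+07 = 16.99 → 17 coils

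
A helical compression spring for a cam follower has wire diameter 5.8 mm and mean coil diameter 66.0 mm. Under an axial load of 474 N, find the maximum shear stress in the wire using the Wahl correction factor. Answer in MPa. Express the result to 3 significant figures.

460 MPa

Spring index C = D/d = 66.0/5.8 = 11.3793
K_W = (4C−1)/(4C−4) + 0.615/C = 44.517/41.517 + 0.0540 = 1.1263
τ₀ = 8FD/(πd³) = 8·474·66.0/(π·5.8³) = 250272/612.96 = 408.3 MPa
τ_max = K·τ₀ = 1.1263 × 408.3 = 459.87 MPa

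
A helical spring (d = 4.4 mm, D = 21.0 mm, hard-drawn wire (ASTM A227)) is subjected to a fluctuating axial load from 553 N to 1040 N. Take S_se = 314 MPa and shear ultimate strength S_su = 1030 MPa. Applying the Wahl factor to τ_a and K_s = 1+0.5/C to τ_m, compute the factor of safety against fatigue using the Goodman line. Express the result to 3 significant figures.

C = D/d = 21.0/4.4 = 4.7727; K_W = (4C−1)/(4C−4)+0.615/C = 1.3277; K_s = 1+0.5/C = 1.1048
F_a = (F_max−F_min)/2 = 243.5 N; F_m = (F_max+F_min)/2 = 796.5 N
τ_a = K_W·8F_aD/(πd³) = 1.3277 × 152.86 = 202.95 MPa
τ_m = K_s·8F_mD/(πd³) = 1.1048 × 500.02 = 552.4 MPa
Goodman: 1/n_f = τ_a/S_se + τ_m/S_su = 202.95/314 + 552.4/1030 = 0.64633 + 0.53631 = 1.1826
n_f = 1/1.1826 = 0.8456

0.846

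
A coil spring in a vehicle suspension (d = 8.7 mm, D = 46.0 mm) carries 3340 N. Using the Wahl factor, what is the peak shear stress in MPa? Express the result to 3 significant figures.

767 MPa

Spring index C = D/d = 46.0/8.7 = 5.2874
K_W = (4C−1)/(4C−4) + 0.615/C = 20.149/17.149 + 0.1163 = 1.2912
τ₀ = 8FD/(πd³) = 8·3340·46.0/(π·8.7³) = 1.22912e+06/2068.7 = 594.14 MPa
τ_max = K·τ₀ = 1.2912 × 594.14 = 767.18 MPa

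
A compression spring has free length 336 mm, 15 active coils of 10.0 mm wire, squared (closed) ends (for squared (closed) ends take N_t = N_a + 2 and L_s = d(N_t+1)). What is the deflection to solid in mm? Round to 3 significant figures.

N_t = 17; L_s = 10.0·18 = 180 mm
δ_solid = L₀ − L_s = 336 − 180 = 156 mm

156 mm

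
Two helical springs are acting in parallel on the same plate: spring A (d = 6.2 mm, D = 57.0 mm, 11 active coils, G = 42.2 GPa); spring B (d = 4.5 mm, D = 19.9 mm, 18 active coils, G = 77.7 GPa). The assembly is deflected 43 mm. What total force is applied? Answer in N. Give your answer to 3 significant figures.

1370 N

k_A = Gd⁴/(8D³N_a) = (42.2×10³)(6.2⁴)/(8·57.0³·11) = 3.8262 N/mm
k_B = Gd⁴/(8D³N_a) = (77.7×10³)(4.5⁴)/(8·19.9³·18) = 28.077 N/mm
Parallel: k_eq = 3.8262 + 28.077 = 31.903 N/mm
F = k_eq·δ = 31.903·43 = 1371.8 N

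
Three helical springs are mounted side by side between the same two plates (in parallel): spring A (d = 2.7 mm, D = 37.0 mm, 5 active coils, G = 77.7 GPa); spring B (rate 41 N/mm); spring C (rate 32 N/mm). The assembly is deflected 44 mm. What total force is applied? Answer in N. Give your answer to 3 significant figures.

k_A = Gd⁴/(8D³N_a) = (77.7×10³)(2.7⁴)/(8·37.0³·5) = 2.038 N/mm
Parallel: k_eq = 2.038 + 41 + 32 = 75.038 N/mm
F = k_eq·δ = 75.038·44 = 3301.7 N

3300 N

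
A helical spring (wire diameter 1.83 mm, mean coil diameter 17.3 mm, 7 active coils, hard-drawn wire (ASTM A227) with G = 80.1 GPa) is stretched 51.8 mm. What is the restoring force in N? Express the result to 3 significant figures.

k = Gd⁴/(8D³N_a) = (80.1×10³)(1.83⁴)/(8·17.3³·7) = 3.0982 N/mm
F = k·δ = 3.0982 × 51.8 = 160.49 N

160 N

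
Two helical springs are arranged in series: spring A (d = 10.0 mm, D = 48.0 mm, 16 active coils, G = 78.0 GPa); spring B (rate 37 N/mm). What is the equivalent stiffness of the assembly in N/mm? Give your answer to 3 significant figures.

k_A = Gd⁴/(8D³N_a) = (78.0×10³)(10.0⁴)/(8·48.0³·16) = 55.101 N/mm
Series: 1/k_eq = 1/55.101 + 1/37 = 0.045175; k_eq = 22.136 N/mm

22.1 N/mm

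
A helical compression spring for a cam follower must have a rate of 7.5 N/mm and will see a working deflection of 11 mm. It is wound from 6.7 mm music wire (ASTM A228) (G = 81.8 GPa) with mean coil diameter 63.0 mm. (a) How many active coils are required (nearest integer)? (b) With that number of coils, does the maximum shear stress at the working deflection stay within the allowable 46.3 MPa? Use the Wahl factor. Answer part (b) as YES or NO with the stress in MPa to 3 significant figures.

(a) 11 coils; (b) NO, τ_max = 50.8 MPa

N_a = Gd⁴/(8D³k) = (81.8×10³)(6.7⁴)/(8·63.0³·7.5) = 10.99 → N_a = 11
Actual rate k = Gd⁴/(8D³·11) = 7.4911 N/mm
Working load F = kδ = 7.4911·11 = 82.403 N
C = 63.0/6.7 = 9.4030; K_W = (4C−1)/(4C−4)+0.615/C = 1.1547
τ_max = K_W·8FD/(πd³) = 1.1547·43.954 = 50.752 MPa
τ_max > 46.3 MPa → exceeds allowable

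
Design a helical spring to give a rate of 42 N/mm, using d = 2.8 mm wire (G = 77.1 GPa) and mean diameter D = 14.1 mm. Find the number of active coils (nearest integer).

5

N_a = Gd⁴/(8D³k) = (77.1×10³ × 2.8⁴)/(8 × 14.1³ × 42)
    = 4.739e+06 / 941882 = 5.031 → 5 coils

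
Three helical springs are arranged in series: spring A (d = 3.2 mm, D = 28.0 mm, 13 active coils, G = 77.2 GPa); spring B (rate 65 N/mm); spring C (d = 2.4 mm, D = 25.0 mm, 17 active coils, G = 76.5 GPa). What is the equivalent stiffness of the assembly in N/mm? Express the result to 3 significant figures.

0.881 N/mm

k_A = Gd⁴/(8D³N_a) = (77.2×10³)(3.2⁴)/(8·28.0³·13) = 3.5458 N/mm
k_C = Gd⁴/(8D³N_a) = (76.5×10³)(2.4⁴)/(8·25.0³·17) = 1.1944 N/mm
Series: 1/k_eq = 1/3.5458 + 1/65 + 1/1.1944 = 1.1347; k_eq = 0.88132 N/mm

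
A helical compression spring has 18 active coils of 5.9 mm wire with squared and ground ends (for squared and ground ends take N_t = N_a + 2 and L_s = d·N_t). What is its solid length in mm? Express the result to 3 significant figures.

squared and ground ends: N_t = N_a + 2 = 18 + 2 = 20
L_s = d·N_t = 5.9 × 20 = 118 mm

118 mm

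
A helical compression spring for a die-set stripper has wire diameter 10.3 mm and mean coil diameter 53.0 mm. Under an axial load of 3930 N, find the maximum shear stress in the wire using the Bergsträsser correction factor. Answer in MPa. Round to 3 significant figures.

Spring index C = D/d = 53.0/10.3 = 5.1456
K_B = (4C+2)/(4C−3) = 22.583/17.583 = 1.2844
τ₀ = 8FD/(πd³) = 8·3930·53.0/(π·10.3³) = 1.66632e+06/3432.9 = 485.4 MPa
τ_max = K·τ₀ = 1.2844 × 485.4 = 623.43 MPa

623 MPa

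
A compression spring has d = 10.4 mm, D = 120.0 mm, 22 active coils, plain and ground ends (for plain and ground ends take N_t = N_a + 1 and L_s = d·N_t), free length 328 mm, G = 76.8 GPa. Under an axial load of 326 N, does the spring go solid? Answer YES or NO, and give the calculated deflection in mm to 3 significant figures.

k = Gd⁴/(8D³N_a) = (76.8×10³)(10.4⁴)/(8·120.0³·22) = 2.9542 N/mm
N_t = 23; L_s = 10.4·23 = 239.2 mm; δ_solid = L₀ − L_s = 328 − 239.2 = 88.8 mm
δ = F/k = 326/2.9542 = 110.35 mm
δ ≥ δ_solid → spring goes solid

YES, δ = 110 mm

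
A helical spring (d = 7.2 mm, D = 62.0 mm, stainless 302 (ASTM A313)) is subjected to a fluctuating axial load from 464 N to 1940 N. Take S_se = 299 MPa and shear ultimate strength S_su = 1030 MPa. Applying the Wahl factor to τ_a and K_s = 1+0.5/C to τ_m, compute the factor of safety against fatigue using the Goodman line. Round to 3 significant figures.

0.573

C = D/d = 62.0/7.2 = 8.6111; K_W = (4C−1)/(4C−4)+0.615/C = 1.1700; K_s = 1+0.5/C = 1.0581
F_a = (F_max−F_min)/2 = 738 N; F_m = (F_max+F_min)/2 = 1202 N
τ_a = K_W·8F_aD/(πd³) = 1.1700 × 312.17 = 365.23 MPa
τ_m = K_s·8F_mD/(πd³) = 1.0581 × 508.44 = 537.96 MPa
Goodman: 1/n_f = τ_a/S_se + τ_m/S_su = 365.23/299 + 537.96/1030 = 1.22149 + 0.52229 = 1.7438
n_f = 1/1.7438 = 0.5735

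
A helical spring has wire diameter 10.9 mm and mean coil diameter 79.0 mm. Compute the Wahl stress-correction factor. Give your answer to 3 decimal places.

1.205

C = D/d = 79.0/10.9 = 7.2477
K_W = (4C−1)/(4C−4) + 0.615/C = 27.991/24.991 + 0.0849 = 1.2049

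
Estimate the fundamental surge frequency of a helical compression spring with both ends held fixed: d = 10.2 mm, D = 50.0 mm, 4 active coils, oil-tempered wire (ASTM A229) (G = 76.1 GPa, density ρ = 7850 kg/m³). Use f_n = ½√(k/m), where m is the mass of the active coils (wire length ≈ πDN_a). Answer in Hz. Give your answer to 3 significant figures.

357 Hz

k = Gd⁴/(8D³N_a) = (76.1×10³)(10.2⁴)/(8·50.0³·4) = 205.93 N/mm = 2.0593e+05 N/m
Wire length L = πDN_a = π·50.0·4 = 628.32 mm
m = ρ·(πd²/4)·L = 7850 × 81.713×10⁻⁶ m² × 0.62832 m = 0.40303 kg
f_n = ½√(k/m) = 0.5·√(2.0593e+05/0.40303) = 0.5·√(5.1096e+05) = 357.41 Hz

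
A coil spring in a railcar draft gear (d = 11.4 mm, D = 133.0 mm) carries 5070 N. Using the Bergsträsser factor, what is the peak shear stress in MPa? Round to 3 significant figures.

Spring index C = D/d = 133.0/11.4 = 11.6667
K_B = (4C+2)/(4C−3) = 48.667/43.667 = 1.1145
τ₀ = 8FD/(πd³) = 8·5070·133.0/(π·11.4³) = 5.39448e+06/4654.4 = 1159 MPa
τ_max = K·τ₀ = 1.1145 × 1159 = 1291.7 MPa

1290 MPa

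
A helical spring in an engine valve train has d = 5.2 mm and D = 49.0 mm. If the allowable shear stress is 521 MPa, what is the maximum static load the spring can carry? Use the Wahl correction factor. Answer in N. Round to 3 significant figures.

509 N

C = D/d = 49.0/5.2 = 9.4231
K_W = (4C−1)/(4C−4) + 0.615/C = 36.692/33.692 + 0.0653 = 1.1543
τ_max = K·8FD/(πd³) → F_max = τ_allow·πd³/(8DK)
F_max = 521·π·5.2³/(8·49.0·1.1543) = 2.3014e+05/452.49 = 508.62 N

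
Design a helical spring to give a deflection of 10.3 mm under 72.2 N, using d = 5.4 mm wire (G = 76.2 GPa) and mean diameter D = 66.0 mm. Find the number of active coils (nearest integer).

Required rate k = F/δ = 72.2/10.3 = 7.0097 N/mm
N_a = Gd⁴/(8D³k) = (76.2×10³ × 5.4⁴)/(8 × 66.0³ × 7.0097)
    = 6.47933e+07 / 1.61221e+07 = 4.019 → 4 coils

4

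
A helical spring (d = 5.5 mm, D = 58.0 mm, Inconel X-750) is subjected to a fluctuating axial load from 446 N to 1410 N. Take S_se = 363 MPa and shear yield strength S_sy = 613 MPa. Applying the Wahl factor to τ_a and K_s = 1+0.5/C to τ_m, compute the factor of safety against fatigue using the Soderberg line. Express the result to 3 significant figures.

C = D/d = 58.0/5.5 = 10.5455; K_W = (4C−1)/(4C−4)+0.615/C = 1.1369; K_s = 1+0.5/C = 1.0474
F_a = (F_max−F_min)/2 = 482 N; F_m = (F_max+F_min)/2 = 928 N
τ_a = K_W·8F_aD/(πd³) = 1.1369 × 427.89 = 486.46 MPa
τ_m = K_s·8F_mD/(πd³) = 1.0474 × 823.81 = 862.87 MPa
Soderberg: 1/n_f = τ_a/S_se + τ_m/S_sy = 486.46/363 + 862.87/613 = 1.34011 + 1.40762 = 2.7477
n_f = 1/2.7477 = 0.3639

0.364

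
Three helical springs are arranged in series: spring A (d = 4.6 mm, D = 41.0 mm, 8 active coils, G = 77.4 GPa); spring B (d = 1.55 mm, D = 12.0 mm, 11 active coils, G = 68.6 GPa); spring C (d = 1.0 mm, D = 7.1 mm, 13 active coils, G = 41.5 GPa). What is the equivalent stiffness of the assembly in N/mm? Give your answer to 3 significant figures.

0.710 N/mm

k_A = Gd⁴/(8D³N_a) = (77.4×10³)(4.6⁴)/(8·41.0³·8) = 7.8567 N/mm
k_B = Gd⁴/(8D³N_a) = (68.6×10³)(1.55⁴)/(8·12.0³·11) = 2.6039 N/mm
k_C = Gd⁴/(8D³N_a) = (41.5×10³)(1.0⁴)/(8·7.1³·13) = 1.1149 N/mm
Series: 1/k_eq = 1/7.8567 + 1/2.6039 + 1/1.1149 = 1.4083; k_eq = 0.7101 N/mm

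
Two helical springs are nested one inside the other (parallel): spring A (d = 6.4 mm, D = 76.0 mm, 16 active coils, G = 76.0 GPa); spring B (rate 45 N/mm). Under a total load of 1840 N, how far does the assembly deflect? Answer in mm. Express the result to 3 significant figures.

k_A = Gd⁴/(8D³N_a) = (76.0×10³)(6.4⁴)/(8·76.0³·16) = 2.2693 N/mm
Parallel: k_eq = 2.2693 + 45 = 47.269 N/mm
δ = F/k_eq = 1840/47.269 = 38.926 mm

38.9 mm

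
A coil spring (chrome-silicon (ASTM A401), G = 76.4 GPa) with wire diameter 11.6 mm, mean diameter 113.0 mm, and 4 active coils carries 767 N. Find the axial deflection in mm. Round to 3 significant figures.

25.6 mm

k = Gd⁴/(8D³N_a) = (76.4×10³)(11.6⁴)/(8·113.0³·4) = 29.96 N/mm
δ = F/k = 767 / 29.96 = 25.601 mm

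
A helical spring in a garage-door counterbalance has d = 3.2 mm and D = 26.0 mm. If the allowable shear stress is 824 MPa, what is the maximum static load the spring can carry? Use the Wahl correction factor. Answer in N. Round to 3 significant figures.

345 N

C = D/d = 26.0/3.2 = 8.1250
K_W = (4C−1)/(4C−4) + 0.615/C = 31.500/28.500 + 0.0757 = 1.1810
τ_max = K·8FD/(πd³) → F_max = τ_allow·πd³/(8DK)
F_max = 824·π·3.2³/(8·26.0·1.1810) = 84826/245.64 = 345.33 N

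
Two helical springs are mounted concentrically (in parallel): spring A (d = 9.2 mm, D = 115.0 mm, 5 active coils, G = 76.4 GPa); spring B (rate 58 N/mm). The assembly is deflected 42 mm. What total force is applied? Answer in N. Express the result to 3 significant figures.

2810 N

k_A = Gd⁴/(8D³N_a) = (76.4×10³)(9.2⁴)/(8·115.0³·5) = 8.9969 N/mm
Parallel: k_eq = 8.9969 + 58 = 66.997 N/mm
F = k_eq·δ = 66.997·42 = 2813.9 N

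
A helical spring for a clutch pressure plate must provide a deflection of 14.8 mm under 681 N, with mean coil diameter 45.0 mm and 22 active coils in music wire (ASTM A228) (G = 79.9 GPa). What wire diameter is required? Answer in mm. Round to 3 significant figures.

Required rate k = F/δ = 681/14.8 = 46.014 N/mm
d = (8D³N_a·k / G)^(1/4) = (8·45.0³·22·46.014 / (79.9×10³))^0.25
  = (9236.1)^0.25 = 9.8033 mm

9.80 mm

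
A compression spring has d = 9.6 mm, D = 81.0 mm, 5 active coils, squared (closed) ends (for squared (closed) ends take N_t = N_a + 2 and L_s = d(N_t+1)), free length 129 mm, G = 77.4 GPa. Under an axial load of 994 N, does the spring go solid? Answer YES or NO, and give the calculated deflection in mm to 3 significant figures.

k = Gd⁴/(8D³N_a) = (77.4×10³)(9.6⁴)/(8·81.0³·5) = 30.925 N/mm
N_t = 7; L_s = 9.6·8 = 76.8 mm; δ_solid = L₀ − L_s = 129 − 76.8 = 52.2 mm
δ = F/k = 994/30.925 = 32.142 mm
δ < δ_solid → spring does not go solid

NO, δ = 32.1 mm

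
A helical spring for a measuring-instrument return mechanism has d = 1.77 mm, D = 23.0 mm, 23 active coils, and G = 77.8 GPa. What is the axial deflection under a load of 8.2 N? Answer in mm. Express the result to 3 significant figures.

24.0 mm

k = Gd⁴/(8D³N_a) = (77.8×10³)(1.77⁴)/(8·23.0³·23) = 0.34109 N/mm
δ = F/k = 8.2 / 0.34109 = 24.04 mm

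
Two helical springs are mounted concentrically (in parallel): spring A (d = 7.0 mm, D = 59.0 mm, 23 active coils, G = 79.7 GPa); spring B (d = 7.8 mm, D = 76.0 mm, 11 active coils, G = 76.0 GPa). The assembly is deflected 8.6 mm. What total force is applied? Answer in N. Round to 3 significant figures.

k_A = Gd⁴/(8D³N_a) = (79.7×10³)(7.0⁴)/(8·59.0³·23) = 5.0638 N/mm
k_B = Gd⁴/(8D³N_a) = (76.0×10³)(7.8⁴)/(8·76.0³·11) = 7.2823 N/mm
Parallel: k_eq = 5.0638 + 7.2823 = 12.346 N/mm
F = k_eq·δ = 12.346·8.6 = 106.18 N

106 N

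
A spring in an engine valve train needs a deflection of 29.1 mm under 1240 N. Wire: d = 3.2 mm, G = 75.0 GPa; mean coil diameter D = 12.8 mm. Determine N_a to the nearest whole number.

Required rate k = F/δ = 1240/29.1 = 42.612 N/mm
N_a = Gd⁴/(8D³k) = (75.0×10³ × 3.2⁴)/(8 × 12.8³ × 42.612)
    = 7.86432e+06 / 714905 = 11 → 11 coils

11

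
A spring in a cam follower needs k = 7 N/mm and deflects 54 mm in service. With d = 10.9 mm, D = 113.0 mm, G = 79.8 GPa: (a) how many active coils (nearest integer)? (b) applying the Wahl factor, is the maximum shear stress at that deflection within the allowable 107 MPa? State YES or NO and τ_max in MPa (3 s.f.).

N_a = Gd⁴/(8D³k) = (79.8×10³)(10.9⁴)/(8·113.0³·7) = 13.94 → N_a = 14
Actual rate k = Gd⁴/(8D³·14) = 6.9704 N/mm
Working load F = kδ = 6.9704·54 = 376.4 N
C = 113.0/10.9 = 10.3670; K_W = (4C−1)/(4C−4)+0.615/C = 1.1394
τ_max = K_W·8FD/(πd³) = 1.1394·83.635 = 95.293 MPa
τ_max ≤ 107 MPa → acceptable

(a) 14 coils; (b) YES, τ_max = 95.3 MPa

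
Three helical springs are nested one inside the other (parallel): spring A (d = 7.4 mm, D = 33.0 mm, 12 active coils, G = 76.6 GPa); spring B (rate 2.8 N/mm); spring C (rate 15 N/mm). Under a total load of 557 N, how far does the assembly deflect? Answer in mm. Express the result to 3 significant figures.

6.60 mm

k_A = Gd⁴/(8D³N_a) = (76.6×10³)(7.4⁴)/(8·33.0³·12) = 66.58 N/mm
Parallel: k_eq = 66.58 + 2.8 + 15 = 84.38 N/mm
δ = F/k_eq = 557/84.38 = 6.6011 mm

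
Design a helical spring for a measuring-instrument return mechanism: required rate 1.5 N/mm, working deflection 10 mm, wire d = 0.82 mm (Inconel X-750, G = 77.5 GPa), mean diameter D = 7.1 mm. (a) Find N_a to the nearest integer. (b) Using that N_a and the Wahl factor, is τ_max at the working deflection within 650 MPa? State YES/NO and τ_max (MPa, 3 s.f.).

N_a = Gd⁴/(8D³k) = (77.5×10³)(0.82⁴)/(8·7.1³·1.5) = 8.158 → N_a = 8
Actual rate k = Gd⁴/(8D³·8) = 1.5297 N/mm
Working load F = kδ = 1.5297·10 = 15.297 N
C = 7.1/0.82 = 8.6585; K_W = (4C−1)/(4C−4)+0.615/C = 1.1690
τ_max = K_W·8FD/(πd³) = 1.1690·501.6 = 586.35 MPa
τ_max ≤ 650 MPa → acceptable

(a) 8 coils; (b) YES, τ_max = 586 MPa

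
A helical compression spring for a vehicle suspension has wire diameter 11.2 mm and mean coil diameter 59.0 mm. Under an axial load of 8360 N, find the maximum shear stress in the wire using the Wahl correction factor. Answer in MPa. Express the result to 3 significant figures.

1160 MPa

Spring index C = D/d = 59.0/11.2 = 5.2679
K_W = (4C−1)/(4C−4) + 0.615/C = 20.071/17.071 + 0.1167 = 1.2925
τ₀ = 8FD/(πd³) = 8·8360·59.0/(π·11.2³) = 3.94592e+06/4413.7 = 894.01 MPa
τ_max = K·τ₀ = 1.2925 × 894.01 = 1155.5 MPa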